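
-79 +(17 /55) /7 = -30398 /385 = -78.96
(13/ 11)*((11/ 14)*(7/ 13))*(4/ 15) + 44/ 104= 217/ 390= 0.56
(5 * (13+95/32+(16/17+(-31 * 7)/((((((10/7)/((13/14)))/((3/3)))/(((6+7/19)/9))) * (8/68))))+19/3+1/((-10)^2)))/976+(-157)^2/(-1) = -11191507924079/453957120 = -24653.23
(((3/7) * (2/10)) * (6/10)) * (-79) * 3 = -12.19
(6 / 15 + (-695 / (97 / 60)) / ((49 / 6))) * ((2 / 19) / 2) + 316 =141443566 / 451535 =313.25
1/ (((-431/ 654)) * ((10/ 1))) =-327/ 2155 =-0.15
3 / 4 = 0.75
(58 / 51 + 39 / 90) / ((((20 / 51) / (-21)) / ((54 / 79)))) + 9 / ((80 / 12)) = -221751 / 3950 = -56.14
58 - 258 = -200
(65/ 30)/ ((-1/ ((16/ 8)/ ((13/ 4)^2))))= -16/ 39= -0.41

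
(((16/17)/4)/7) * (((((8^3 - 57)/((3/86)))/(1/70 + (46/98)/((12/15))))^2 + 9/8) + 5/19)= 11764184728753841/743104782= 15831125.05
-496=-496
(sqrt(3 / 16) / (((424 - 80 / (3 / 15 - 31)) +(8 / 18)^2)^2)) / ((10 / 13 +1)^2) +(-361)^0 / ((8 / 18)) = 6574128561 * sqrt(3) / 14993591070822400 +9 / 4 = 2.25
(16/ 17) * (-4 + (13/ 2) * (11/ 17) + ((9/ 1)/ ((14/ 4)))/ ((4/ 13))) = 16304/ 2023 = 8.06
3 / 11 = 0.27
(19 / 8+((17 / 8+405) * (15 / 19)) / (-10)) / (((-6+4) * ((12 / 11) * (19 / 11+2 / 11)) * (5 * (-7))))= -1094929 / 5362560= -0.20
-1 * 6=-6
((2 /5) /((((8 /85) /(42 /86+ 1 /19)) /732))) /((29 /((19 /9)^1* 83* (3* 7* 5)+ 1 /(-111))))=1067776.84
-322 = -322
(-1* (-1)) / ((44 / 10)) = 5 / 22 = 0.23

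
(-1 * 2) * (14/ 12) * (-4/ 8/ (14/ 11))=11/ 12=0.92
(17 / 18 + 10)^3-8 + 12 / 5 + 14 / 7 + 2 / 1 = 38180209 / 29160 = 1309.34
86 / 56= 43 / 28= 1.54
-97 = -97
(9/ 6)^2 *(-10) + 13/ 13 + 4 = -35/ 2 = -17.50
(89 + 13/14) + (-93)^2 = 122345/14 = 8738.93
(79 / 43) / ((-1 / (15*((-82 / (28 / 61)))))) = 2963685 / 602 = 4923.06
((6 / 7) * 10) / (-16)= -15 / 28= -0.54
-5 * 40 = -200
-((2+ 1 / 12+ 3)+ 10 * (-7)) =779 / 12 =64.92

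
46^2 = 2116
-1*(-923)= 923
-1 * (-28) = 28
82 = 82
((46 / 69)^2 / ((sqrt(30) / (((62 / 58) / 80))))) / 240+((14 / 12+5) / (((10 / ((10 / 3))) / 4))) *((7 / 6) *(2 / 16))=31 *sqrt(30) / 37584000+259 / 216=1.20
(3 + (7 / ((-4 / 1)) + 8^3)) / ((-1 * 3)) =-2053 / 12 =-171.08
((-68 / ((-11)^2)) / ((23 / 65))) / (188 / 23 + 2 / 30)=-66300 / 344003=-0.19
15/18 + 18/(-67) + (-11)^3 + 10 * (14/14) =-530815/402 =-1320.44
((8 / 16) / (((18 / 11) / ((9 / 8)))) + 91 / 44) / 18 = 283 / 2112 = 0.13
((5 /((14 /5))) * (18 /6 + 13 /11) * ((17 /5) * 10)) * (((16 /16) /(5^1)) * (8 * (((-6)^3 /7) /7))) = -6756480 /3773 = -1790.74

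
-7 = -7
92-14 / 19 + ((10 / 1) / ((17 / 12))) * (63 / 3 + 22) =127518 / 323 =394.79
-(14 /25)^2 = -196 /625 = -0.31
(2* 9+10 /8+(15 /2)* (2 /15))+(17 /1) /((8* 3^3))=4391 /216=20.33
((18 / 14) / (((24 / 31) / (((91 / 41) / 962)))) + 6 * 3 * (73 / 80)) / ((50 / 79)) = 157510437 / 6068000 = 25.96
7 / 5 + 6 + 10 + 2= 97 / 5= 19.40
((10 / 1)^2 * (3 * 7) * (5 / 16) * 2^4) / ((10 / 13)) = 13650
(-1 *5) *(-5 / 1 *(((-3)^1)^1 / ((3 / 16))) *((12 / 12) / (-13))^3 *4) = 1600 / 2197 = 0.73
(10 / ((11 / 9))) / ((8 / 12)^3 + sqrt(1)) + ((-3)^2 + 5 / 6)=7459 / 462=16.15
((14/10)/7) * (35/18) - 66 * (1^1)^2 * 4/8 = -587/18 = -32.61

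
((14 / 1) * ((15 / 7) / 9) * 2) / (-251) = -20 / 753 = -0.03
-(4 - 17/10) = -23/10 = -2.30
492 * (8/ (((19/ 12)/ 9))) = 425088/ 19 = 22373.05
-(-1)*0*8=0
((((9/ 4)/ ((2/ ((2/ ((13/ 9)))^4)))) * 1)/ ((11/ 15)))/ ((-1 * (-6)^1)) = 295245/ 314171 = 0.94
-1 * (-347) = 347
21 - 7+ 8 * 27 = 230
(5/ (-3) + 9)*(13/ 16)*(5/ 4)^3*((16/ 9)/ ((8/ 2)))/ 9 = 17875/ 31104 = 0.57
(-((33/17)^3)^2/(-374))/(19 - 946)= -0.00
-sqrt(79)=-8.89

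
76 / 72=19 / 18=1.06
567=567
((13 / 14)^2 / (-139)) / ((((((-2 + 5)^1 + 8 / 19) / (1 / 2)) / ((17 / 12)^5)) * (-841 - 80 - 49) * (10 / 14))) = 350704679 / 46970025984000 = 0.00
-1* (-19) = 19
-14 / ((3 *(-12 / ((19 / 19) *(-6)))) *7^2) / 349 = -1 / 7329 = -0.00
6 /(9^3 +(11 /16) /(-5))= 480 /58309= 0.01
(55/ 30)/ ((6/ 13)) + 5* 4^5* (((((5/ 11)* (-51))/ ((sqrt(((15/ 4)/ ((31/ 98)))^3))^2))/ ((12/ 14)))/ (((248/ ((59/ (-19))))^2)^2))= 1602086851122367/ 403322771354580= 3.97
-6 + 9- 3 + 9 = 9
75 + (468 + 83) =626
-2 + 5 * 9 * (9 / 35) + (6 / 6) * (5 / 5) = 74 / 7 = 10.57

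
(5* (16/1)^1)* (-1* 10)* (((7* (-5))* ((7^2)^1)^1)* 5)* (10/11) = 68600000/11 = 6236363.64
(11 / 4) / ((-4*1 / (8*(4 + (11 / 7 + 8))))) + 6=-68.64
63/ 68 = 0.93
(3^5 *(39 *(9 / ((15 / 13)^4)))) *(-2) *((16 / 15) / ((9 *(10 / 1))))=-17822064 / 15625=-1140.61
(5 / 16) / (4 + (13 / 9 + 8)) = 45 / 1936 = 0.02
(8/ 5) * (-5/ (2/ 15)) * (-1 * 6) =360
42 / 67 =0.63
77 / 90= 0.86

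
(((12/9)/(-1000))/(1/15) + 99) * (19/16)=94031/800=117.54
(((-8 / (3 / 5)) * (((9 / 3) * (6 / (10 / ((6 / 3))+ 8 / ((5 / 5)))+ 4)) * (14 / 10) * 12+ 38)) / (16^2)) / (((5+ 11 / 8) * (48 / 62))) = -264833 / 95472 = -2.77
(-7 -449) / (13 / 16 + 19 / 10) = -36480 / 217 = -168.11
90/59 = 1.53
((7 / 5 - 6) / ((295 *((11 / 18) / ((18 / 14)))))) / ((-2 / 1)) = 1863 / 113575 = 0.02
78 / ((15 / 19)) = 494 / 5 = 98.80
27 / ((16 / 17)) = 459 / 16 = 28.69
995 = 995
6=6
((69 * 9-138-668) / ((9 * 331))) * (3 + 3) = -0.37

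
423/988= 0.43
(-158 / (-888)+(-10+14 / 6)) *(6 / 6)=-7.49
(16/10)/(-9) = -8/45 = -0.18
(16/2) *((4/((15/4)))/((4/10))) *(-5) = -320/3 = -106.67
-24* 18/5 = -432/5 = -86.40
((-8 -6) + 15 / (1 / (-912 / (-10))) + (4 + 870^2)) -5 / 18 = 13648639 / 18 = 758257.72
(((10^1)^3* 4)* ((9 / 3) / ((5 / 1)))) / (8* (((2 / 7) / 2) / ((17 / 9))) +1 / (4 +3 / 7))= 1770720 / 613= 2888.61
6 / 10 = 3 / 5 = 0.60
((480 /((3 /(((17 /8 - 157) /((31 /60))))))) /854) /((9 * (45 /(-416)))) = 981760 /17019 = 57.69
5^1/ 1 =5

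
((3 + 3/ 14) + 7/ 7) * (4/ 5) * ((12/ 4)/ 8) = 177/ 140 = 1.26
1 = 1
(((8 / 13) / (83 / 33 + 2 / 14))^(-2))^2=253703764342561 / 728933458176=348.05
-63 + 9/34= -2133/34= -62.74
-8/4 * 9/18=-1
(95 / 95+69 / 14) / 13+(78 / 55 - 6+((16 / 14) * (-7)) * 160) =-12854099 / 10010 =-1284.13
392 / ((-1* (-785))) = 392 / 785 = 0.50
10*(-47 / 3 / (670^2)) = -47 / 134670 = -0.00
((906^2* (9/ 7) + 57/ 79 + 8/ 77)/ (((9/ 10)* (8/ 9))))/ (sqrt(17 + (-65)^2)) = 32098816885* sqrt(4242)/ 103216344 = 20254.70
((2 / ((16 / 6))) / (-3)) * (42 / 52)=-0.20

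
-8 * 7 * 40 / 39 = -2240 / 39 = -57.44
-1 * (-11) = 11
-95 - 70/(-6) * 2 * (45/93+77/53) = -245515/4929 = -49.81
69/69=1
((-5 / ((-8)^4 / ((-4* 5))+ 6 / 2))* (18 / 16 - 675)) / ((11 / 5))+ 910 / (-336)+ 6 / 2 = -485983 / 66594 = -7.30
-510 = -510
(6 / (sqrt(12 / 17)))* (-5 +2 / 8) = -19* sqrt(51) / 4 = -33.92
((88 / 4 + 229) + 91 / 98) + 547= 11185 / 14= 798.93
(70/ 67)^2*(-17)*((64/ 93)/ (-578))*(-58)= -9094400/ 7097109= -1.28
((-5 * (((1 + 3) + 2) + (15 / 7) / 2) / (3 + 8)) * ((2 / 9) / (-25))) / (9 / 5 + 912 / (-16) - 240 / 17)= -17 / 41244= -0.00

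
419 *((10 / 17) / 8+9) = 258523 / 68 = 3801.81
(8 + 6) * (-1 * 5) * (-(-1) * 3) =-210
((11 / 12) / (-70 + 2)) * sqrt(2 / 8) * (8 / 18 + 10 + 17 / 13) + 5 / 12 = 64435 / 190944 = 0.34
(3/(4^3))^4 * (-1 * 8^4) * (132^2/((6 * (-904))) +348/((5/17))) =-54002133/2314240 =-23.33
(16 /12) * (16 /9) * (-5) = -320 /27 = -11.85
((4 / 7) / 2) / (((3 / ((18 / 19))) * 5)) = 12 / 665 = 0.02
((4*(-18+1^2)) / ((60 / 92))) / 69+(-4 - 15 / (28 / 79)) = -60269 / 1260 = -47.83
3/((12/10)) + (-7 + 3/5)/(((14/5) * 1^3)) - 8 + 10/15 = -299/42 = -7.12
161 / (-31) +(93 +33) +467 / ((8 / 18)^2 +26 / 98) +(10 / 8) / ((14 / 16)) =450940916 / 398629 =1131.23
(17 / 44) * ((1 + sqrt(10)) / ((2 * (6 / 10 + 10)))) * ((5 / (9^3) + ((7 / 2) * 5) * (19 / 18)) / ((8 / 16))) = 2.80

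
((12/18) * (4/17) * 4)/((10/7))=112/255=0.44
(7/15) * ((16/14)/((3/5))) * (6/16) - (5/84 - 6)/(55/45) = 4799/924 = 5.19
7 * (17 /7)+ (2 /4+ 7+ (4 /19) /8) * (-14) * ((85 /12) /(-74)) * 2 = 156791 /4218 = 37.17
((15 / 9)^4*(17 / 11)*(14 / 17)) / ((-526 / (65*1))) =-284375 / 234333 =-1.21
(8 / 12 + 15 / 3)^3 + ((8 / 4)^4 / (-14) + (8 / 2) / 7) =34283 / 189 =181.39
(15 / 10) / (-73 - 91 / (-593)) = -1779 / 86396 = -0.02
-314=-314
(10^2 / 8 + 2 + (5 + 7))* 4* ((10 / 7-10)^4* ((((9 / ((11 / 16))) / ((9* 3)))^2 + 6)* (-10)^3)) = -148060800000000 / 41503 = -3567472230.92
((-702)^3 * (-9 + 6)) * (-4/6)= -691896816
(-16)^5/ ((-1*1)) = 1048576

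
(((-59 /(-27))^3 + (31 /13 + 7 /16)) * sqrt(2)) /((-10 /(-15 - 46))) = 3310637933 * sqrt(2) /40940640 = 114.36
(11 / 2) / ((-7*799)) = -11 / 11186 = -0.00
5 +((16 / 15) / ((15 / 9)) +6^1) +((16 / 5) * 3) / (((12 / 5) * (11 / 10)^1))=4201 / 275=15.28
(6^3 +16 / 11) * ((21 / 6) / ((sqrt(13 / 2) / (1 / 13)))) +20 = 42.96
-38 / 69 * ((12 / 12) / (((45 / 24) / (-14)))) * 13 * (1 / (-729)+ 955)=38519021632 / 754515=51051.37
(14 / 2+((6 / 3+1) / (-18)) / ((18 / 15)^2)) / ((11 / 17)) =25279 / 2376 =10.64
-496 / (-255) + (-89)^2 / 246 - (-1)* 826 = 17985617 / 20910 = 860.14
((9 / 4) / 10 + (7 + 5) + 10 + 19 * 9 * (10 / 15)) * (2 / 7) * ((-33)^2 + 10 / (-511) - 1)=1514707571 / 35770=42345.75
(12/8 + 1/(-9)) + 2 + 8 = 205/18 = 11.39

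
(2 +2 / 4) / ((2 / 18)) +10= 65 / 2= 32.50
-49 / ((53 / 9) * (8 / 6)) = -1323 / 212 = -6.24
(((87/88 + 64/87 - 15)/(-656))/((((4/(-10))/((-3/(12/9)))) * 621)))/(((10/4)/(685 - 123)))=0.04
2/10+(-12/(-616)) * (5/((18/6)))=179/770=0.23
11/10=1.10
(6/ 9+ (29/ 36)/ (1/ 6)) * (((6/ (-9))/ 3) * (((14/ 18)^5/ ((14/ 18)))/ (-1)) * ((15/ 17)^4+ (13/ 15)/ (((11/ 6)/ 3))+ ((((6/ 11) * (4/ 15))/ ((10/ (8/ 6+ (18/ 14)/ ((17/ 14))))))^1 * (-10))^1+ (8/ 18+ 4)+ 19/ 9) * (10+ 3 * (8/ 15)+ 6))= 71907961549424/ 1109662094025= 64.80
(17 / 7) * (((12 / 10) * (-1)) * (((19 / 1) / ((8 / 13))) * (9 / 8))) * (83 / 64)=-9409959 / 71680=-131.28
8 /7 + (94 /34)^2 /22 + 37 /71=6355939 /3159926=2.01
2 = 2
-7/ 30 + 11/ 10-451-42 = -7382/ 15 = -492.13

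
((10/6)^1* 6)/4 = 5/2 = 2.50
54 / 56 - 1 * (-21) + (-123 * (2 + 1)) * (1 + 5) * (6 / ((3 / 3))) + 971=-344149 / 28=-12291.04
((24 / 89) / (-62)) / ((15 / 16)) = -64 / 13795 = -0.00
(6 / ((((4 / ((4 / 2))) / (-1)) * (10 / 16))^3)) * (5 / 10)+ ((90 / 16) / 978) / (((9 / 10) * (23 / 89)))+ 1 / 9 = -47242801 / 33741000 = -1.40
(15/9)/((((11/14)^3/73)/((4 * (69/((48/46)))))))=264912620/3993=66344.26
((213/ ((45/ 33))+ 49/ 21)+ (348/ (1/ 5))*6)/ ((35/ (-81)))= -4292406/ 175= -24528.03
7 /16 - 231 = -3689 /16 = -230.56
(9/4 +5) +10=17.25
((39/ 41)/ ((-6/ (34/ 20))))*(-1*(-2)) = -221/ 410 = -0.54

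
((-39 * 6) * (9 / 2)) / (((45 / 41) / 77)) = -369369 / 5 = -73873.80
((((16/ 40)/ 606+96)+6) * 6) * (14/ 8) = 1081717/ 1010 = 1071.01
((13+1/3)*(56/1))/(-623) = -320/267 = -1.20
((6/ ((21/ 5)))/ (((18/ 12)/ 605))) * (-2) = -1152.38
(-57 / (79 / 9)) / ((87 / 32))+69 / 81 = -95051 / 61857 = -1.54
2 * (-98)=-196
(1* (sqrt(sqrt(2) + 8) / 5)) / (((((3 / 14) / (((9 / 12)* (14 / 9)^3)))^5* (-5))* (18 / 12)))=-163414561377509378048* sqrt(sqrt(2) + 8) / 15441834907098675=-32470.12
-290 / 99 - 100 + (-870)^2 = 74922910 / 99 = 756797.07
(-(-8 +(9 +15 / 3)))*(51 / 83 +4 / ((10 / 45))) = -9270 / 83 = -111.69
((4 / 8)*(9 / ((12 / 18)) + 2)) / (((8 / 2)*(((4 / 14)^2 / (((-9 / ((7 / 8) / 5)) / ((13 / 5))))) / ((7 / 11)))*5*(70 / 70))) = -68355 / 1144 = -59.75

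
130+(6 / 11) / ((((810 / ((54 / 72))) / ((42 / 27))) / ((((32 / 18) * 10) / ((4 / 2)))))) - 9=970355 / 8019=121.01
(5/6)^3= 125/216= 0.58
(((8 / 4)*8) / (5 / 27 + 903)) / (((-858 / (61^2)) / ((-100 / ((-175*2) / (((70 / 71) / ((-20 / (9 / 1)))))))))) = 1205604 / 123795529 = 0.01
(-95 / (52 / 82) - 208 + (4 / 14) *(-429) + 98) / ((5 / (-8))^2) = -2226976 / 2275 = -978.89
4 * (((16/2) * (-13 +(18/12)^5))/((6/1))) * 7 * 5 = -6055/6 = -1009.17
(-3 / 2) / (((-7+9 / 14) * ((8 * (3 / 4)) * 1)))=7 / 178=0.04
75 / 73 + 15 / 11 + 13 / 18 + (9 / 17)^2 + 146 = 624047561 / 4177206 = 149.39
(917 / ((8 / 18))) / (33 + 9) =393 / 8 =49.12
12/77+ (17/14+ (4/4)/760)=80257/58520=1.37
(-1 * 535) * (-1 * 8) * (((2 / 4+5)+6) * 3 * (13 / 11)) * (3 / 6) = 959790 / 11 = 87253.64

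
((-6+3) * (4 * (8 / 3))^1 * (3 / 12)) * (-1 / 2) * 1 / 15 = 0.27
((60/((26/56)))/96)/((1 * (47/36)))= 630/611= 1.03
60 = 60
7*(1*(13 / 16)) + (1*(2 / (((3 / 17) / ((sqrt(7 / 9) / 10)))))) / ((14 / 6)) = 17*sqrt(7) / 105 + 91 / 16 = 6.12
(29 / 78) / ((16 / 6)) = 29 / 208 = 0.14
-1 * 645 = -645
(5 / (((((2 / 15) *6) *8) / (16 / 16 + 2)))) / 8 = 75 / 256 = 0.29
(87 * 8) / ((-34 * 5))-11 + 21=502 / 85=5.91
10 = 10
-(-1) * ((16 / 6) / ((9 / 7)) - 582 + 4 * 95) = -5398 / 27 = -199.93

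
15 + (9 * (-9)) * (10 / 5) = -147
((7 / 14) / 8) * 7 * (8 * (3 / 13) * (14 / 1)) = 147 / 13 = 11.31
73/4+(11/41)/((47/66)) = 143575/7708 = 18.63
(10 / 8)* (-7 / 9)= -35 / 36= -0.97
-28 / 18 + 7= 49 / 9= 5.44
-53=-53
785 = 785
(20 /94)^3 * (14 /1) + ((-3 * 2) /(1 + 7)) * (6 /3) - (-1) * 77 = 75.63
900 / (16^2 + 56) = 75 / 26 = 2.88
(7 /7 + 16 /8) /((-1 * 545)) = -3 /545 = -0.01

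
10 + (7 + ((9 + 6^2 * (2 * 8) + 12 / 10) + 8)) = 3056 / 5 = 611.20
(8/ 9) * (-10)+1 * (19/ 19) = -71/ 9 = -7.89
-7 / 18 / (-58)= 7 / 1044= 0.01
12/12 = 1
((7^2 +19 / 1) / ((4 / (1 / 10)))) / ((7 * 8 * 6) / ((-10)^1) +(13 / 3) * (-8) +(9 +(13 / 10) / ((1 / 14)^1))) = -51 / 1232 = -0.04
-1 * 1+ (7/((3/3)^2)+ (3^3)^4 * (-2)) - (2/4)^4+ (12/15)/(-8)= -85030093/80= -1062876.16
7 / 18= 0.39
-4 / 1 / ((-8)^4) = -1 / 1024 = -0.00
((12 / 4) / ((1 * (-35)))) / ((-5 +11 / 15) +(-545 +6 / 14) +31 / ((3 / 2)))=1 / 6162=0.00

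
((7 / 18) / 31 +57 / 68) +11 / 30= 115487 / 94860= 1.22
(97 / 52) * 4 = 97 / 13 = 7.46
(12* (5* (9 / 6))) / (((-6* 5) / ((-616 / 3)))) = 616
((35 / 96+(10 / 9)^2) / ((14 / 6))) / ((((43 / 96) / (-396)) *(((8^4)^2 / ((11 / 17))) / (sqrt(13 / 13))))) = -501545 / 21462253568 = -0.00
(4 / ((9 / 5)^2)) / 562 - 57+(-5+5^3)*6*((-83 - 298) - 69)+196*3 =-7362477859 / 22761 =-323469.00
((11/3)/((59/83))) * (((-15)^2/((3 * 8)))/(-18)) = -22825/8496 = -2.69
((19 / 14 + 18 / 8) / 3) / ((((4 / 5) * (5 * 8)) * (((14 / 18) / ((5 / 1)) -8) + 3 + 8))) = 1515 / 127232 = 0.01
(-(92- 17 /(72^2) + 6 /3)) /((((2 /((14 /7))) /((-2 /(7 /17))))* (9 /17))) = 140823631 /163296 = 862.38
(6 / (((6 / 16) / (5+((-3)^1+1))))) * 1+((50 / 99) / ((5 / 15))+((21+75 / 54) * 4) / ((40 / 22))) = 97783 / 990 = 98.77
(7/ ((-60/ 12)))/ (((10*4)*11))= -7/ 2200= -0.00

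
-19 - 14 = -33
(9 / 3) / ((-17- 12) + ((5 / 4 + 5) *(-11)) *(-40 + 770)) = -6 / 100433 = -0.00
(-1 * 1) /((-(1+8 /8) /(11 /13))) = 11 /26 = 0.42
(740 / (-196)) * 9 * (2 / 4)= -1665 / 98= -16.99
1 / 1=1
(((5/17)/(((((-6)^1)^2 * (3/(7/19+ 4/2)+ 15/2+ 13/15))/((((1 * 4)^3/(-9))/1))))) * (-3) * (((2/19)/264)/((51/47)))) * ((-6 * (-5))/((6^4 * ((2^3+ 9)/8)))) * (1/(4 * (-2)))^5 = -5875/2658273268248576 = -0.00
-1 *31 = -31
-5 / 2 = -2.50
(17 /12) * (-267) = -378.25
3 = 3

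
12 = 12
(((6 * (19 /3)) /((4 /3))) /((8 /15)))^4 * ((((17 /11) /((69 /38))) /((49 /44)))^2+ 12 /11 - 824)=-1534929625487471844375 /228907728896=-6705451287.69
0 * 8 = 0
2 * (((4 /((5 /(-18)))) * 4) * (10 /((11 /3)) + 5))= -890.18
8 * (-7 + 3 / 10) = -268 / 5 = -53.60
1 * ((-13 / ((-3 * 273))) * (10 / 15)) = 0.01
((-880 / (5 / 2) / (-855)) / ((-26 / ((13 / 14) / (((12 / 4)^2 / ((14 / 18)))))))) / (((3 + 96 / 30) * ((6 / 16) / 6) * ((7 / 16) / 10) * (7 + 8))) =-45056 / 9017001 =-0.00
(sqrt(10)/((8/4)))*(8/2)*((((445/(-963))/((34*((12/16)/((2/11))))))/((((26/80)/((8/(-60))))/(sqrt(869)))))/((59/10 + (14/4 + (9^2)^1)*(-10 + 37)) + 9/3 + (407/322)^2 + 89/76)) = 140263715200*sqrt(8690)/118977575695320771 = 0.00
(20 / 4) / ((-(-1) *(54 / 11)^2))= 605 / 2916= 0.21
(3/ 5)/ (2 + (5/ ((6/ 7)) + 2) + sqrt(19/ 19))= 18/ 325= 0.06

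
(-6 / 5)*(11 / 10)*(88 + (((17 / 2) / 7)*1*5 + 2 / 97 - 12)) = -3678873 / 33950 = -108.36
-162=-162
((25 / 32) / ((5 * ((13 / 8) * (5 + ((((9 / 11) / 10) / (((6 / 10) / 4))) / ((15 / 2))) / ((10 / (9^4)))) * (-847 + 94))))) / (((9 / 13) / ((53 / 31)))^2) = -50210875 / 3398924462724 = -0.00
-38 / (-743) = 38 / 743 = 0.05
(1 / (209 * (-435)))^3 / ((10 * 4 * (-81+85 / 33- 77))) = 1 / 4671812235058155000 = 0.00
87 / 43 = 2.02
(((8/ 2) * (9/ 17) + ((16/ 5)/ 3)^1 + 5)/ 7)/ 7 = 2087/ 12495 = 0.17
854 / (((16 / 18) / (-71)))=-272853 / 4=-68213.25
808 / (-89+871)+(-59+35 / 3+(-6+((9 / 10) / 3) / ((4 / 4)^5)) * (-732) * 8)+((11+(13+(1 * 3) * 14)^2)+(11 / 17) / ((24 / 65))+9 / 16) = 1137691601 / 31280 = 36371.21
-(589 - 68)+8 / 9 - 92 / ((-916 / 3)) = -1071328 / 2061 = -519.81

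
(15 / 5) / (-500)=-3 / 500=-0.01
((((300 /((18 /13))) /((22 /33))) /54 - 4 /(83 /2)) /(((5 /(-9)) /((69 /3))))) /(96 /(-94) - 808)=28692983 /94679760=0.30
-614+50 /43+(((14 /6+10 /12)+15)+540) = -14105 /258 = -54.67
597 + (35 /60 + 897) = 17935 /12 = 1494.58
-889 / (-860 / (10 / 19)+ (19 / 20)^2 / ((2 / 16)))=44450 / 81339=0.55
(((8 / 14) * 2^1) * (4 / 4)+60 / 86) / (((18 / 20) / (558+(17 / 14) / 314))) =3397384225 / 2977191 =1141.14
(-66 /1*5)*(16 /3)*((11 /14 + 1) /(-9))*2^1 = 44000 /63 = 698.41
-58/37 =-1.57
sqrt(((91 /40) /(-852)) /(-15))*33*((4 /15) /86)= 11*sqrt(12922) /915900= 0.00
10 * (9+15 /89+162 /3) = 56220 /89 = 631.69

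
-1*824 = -824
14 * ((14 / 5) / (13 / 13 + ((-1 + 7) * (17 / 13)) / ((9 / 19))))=7644 / 3425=2.23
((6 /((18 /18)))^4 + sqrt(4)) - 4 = 1294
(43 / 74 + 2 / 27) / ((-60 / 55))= -14399 / 23976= -0.60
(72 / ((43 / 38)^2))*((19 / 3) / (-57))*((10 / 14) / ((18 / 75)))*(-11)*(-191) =-1516922000 / 38829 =-39066.73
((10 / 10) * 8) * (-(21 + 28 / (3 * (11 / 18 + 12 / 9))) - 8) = -1352 / 5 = -270.40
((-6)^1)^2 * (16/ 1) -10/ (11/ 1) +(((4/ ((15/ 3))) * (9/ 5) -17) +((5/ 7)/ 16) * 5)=17240427/ 30800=559.75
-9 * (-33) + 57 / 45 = 4474 / 15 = 298.27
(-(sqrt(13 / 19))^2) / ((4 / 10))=-65 / 38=-1.71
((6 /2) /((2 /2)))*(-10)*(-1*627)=18810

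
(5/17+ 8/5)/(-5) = -161/425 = -0.38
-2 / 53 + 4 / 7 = 198 / 371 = 0.53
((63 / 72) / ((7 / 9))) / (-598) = -9 / 4784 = -0.00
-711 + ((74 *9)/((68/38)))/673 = -8128224/11441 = -710.45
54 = 54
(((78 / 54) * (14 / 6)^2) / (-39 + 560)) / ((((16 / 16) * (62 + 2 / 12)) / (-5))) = -6370 / 5246991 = -0.00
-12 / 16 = -3 / 4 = -0.75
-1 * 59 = -59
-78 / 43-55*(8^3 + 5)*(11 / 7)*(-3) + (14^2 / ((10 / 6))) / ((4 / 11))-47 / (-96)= 19414180687 / 144480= 134372.79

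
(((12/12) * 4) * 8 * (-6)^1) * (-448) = 86016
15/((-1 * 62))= -15/62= -0.24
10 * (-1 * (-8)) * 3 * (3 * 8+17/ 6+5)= 7640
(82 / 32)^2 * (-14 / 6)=-11767 / 768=-15.32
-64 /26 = -32 /13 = -2.46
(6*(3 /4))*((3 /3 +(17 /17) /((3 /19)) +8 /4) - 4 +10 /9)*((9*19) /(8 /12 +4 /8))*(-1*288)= -8569152 /7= -1224164.57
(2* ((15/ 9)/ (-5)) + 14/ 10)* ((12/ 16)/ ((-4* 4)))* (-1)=11/ 320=0.03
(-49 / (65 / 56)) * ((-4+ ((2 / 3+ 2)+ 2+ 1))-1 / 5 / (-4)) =-70658 / 975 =-72.47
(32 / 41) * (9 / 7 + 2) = 736 / 287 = 2.56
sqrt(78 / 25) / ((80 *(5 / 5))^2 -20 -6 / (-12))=2 *sqrt(78) / 63805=0.00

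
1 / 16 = 0.06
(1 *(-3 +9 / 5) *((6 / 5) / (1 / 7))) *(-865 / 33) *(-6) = -87192 / 55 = -1585.31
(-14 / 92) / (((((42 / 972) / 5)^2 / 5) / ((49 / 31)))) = -11481750 / 713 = -16103.44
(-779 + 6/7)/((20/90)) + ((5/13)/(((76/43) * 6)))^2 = -861362808041/245988288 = -3501.64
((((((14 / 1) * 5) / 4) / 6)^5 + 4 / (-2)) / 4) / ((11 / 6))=28.51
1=1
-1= -1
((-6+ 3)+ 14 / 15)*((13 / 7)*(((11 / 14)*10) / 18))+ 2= 859 / 2646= 0.32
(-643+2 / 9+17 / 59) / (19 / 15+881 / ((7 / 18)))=-11940670 / 42126531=-0.28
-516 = -516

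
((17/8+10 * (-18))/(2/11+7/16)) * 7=-219142/109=-2010.48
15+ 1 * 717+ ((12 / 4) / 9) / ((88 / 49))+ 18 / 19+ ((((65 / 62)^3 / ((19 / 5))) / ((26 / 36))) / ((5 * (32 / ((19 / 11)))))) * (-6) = 876393684185 / 1195453248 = 733.11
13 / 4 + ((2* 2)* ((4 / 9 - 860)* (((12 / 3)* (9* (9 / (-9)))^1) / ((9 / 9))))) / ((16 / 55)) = 1701933 / 4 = 425483.25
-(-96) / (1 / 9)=864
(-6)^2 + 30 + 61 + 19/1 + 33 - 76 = 103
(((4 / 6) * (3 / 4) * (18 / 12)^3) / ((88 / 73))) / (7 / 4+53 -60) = -657 / 2464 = -0.27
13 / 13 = 1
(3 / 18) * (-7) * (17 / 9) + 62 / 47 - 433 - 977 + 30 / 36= -1410.05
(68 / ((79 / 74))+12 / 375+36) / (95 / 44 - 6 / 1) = -43331904 / 1668875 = -25.96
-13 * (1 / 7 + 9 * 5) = -4108 / 7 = -586.86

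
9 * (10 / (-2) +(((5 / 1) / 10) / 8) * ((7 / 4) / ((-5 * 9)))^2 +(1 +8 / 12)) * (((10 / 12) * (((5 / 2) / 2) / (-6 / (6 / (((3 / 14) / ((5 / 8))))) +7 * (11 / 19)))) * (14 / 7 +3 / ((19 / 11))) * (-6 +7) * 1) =-4293958235 / 136415232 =-31.48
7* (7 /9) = 49 /9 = 5.44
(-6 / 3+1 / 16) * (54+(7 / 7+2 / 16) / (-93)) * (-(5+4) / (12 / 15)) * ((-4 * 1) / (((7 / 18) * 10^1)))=-1084509 / 896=-1210.39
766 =766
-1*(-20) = 20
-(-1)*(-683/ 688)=-683/ 688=-0.99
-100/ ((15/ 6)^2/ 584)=-9344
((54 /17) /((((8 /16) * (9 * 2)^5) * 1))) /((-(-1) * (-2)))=-1 /594864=-0.00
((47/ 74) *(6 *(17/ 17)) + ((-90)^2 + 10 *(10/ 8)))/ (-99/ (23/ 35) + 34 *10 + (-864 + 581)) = -38479/ 444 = -86.66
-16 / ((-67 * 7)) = 16 / 469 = 0.03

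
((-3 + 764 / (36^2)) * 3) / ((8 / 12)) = -781 / 72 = -10.85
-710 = -710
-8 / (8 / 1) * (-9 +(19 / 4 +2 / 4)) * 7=105 / 4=26.25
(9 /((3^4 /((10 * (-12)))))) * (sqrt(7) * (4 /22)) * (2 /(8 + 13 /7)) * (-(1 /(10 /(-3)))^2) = 56 * sqrt(7) /1265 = 0.12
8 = 8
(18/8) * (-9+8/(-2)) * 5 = -585/4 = -146.25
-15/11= -1.36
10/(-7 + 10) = 10/3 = 3.33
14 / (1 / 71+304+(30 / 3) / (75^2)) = 1118250 / 24283267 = 0.05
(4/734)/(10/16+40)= 16/119275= 0.00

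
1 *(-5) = -5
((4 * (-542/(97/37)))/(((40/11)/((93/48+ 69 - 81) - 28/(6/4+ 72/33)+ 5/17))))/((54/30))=42218272393/19233936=2194.99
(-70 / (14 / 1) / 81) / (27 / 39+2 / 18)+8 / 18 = 311 / 846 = 0.37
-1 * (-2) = 2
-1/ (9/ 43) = -43/ 9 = -4.78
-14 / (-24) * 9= 21 / 4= 5.25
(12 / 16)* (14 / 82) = 21 / 164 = 0.13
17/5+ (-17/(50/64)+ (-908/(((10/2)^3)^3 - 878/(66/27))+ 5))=-1793677829/134252650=-13.36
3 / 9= 1 / 3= 0.33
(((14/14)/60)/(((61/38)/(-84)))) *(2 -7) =266/61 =4.36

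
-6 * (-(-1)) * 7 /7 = -6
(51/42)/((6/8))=34/21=1.62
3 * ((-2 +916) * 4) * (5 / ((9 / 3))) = 18280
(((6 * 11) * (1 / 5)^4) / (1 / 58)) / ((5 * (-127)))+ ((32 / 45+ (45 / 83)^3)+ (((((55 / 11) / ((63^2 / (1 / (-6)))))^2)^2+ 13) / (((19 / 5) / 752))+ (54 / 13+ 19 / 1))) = 2925547658647477552602360831900883 / 1126663921888480527250856259375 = 2596.65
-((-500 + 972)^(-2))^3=-1 / 11057373810786304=-0.00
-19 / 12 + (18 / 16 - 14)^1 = -347 / 24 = -14.46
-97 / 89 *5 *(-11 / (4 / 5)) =26675 / 356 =74.93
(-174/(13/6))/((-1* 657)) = 116/949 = 0.12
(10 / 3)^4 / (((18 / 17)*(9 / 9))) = 85000 / 729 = 116.60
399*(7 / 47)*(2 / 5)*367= 2050062 / 235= 8723.67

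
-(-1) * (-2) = -2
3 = 3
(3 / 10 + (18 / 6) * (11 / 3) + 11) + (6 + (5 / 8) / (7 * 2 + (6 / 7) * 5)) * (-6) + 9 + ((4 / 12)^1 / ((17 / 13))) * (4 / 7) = -4349729 / 913920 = -4.76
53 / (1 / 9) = 477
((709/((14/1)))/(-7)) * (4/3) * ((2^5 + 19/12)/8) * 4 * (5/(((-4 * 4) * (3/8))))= 1428635/10584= 134.98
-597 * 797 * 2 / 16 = -475809 / 8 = -59476.12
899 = 899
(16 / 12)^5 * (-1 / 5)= -1024 / 1215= -0.84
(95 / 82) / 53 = 95 / 4346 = 0.02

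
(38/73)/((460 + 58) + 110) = 19/22922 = 0.00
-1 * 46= -46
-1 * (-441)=441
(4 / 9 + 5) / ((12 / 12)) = 5.44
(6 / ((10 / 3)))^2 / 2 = 81 / 50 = 1.62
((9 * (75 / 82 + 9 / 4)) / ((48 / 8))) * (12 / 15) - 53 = -20173 / 410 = -49.20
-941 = -941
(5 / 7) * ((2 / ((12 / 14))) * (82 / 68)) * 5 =1025 / 102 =10.05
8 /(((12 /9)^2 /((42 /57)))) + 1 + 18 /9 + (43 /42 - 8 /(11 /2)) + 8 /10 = 293407 /43890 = 6.69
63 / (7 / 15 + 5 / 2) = 1890 / 89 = 21.24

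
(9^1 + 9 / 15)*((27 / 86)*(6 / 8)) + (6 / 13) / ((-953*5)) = 6020796 / 2663635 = 2.26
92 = 92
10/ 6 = 5/ 3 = 1.67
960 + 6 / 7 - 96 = 6054 / 7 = 864.86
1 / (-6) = -1 / 6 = -0.17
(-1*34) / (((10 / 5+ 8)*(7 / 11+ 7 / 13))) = -2431 / 840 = -2.89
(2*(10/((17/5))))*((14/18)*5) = 3500/153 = 22.88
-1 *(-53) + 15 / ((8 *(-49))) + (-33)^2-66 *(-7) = 1603.96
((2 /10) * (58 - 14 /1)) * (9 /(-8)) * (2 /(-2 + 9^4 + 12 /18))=-27 /8945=-0.00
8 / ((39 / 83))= 664 / 39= 17.03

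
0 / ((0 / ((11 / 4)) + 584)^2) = 0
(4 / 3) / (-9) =-4 / 27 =-0.15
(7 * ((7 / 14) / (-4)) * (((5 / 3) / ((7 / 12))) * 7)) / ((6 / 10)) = -175 / 6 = -29.17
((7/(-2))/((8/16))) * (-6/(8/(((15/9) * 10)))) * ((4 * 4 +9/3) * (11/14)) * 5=26125/4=6531.25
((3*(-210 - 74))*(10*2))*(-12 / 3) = 68160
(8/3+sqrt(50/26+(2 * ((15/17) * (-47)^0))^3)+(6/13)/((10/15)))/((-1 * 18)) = -131/702 -5 * sqrt(4188613)/67626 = -0.34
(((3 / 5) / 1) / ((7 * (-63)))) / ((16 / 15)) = -1 / 784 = -0.00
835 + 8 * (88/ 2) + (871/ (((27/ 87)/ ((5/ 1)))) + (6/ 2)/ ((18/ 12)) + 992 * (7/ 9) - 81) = 47737/ 3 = 15912.33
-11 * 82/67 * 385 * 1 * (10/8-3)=1215445/134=9070.49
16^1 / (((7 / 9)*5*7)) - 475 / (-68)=126167 / 16660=7.57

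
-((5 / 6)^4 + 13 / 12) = -2029 / 1296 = -1.57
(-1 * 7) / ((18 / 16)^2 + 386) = -448 / 24785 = -0.02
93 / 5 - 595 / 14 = -239 / 10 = -23.90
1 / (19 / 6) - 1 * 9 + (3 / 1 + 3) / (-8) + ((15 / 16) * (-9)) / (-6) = -4881 / 608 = -8.03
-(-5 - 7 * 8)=61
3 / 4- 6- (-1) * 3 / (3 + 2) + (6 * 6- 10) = 427 / 20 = 21.35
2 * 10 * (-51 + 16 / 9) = -8860 / 9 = -984.44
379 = 379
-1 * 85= -85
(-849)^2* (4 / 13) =2883204 / 13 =221784.92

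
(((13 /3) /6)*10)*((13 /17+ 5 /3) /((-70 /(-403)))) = 101.09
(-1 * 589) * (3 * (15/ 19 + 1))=-3162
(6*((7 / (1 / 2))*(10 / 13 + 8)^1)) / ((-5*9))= -16.37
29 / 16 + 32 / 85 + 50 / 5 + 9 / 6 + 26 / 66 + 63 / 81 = 2000843 / 134640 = 14.86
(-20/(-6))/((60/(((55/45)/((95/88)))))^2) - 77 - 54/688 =-2616681971093/33948801000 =-77.08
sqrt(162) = 9 * sqrt(2) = 12.73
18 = 18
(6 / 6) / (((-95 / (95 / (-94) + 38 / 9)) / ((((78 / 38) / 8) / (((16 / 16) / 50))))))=-9295 / 21432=-0.43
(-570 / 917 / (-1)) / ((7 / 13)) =7410 / 6419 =1.15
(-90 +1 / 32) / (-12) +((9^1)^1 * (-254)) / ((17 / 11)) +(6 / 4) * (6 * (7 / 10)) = -47829973 / 32640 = -1465.38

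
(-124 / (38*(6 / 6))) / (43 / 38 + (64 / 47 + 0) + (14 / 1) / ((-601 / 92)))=-3502628 / 375885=-9.32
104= 104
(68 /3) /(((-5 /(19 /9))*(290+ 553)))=-1292 /113805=-0.01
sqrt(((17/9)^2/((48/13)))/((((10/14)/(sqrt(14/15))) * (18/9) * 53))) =17 * 14^(3/4) * 15^(1/4) * sqrt(689)/57240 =0.11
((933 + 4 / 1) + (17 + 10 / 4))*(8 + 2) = 9565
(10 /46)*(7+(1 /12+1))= 485 /276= 1.76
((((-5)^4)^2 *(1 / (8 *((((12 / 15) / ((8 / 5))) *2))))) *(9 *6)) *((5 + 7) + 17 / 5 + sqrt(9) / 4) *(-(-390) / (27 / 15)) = 73810546875 / 8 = 9226318359.38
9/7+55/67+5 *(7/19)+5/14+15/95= 4187/938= 4.46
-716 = -716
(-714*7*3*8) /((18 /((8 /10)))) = -26656 /5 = -5331.20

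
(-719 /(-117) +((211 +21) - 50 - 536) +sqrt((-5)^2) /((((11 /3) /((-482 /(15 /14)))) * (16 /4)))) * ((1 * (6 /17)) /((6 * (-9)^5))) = 645068 /1291933071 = 0.00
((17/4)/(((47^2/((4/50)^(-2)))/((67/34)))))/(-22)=-41875/1555136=-0.03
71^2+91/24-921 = 98971/24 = 4123.79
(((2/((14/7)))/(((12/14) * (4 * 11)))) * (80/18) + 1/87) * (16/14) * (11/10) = 4456/27405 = 0.16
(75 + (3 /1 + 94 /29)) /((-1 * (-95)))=0.86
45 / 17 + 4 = 113 / 17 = 6.65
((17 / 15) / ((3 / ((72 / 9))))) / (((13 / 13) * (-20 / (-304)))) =10336 / 225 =45.94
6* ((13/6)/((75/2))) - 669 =-50149/75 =-668.65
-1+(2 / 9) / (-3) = -29 / 27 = -1.07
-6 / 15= -2 / 5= -0.40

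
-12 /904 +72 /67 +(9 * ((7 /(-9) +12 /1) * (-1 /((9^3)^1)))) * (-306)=53299379 /1226502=43.46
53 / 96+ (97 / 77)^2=1217501 / 569184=2.14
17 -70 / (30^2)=1523 / 90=16.92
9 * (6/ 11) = 54/ 11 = 4.91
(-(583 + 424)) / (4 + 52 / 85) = -85595 / 392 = -218.35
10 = 10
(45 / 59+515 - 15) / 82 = 29545 / 4838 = 6.11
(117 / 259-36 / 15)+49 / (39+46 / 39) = -1478796 / 2029265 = -0.73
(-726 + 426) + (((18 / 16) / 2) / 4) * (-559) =-24231 / 64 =-378.61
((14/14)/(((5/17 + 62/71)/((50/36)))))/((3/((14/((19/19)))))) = 211225/38043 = 5.55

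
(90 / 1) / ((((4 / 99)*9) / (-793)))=-392535 / 2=-196267.50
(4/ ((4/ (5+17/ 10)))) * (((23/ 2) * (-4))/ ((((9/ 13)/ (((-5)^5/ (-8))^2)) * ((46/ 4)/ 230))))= -195634765625/ 144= -1358574761.28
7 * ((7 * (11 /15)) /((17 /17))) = 539 /15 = 35.93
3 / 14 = 0.21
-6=-6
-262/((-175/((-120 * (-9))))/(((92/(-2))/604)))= -650808/5285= -123.14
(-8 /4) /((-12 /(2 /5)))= 1 /15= 0.07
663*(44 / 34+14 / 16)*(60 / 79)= 172575 / 158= 1092.25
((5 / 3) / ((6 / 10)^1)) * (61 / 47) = 1525 / 423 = 3.61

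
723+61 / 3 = 2230 / 3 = 743.33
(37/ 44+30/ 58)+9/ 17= 40945/ 21692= 1.89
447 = 447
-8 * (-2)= 16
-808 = -808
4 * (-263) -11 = -1063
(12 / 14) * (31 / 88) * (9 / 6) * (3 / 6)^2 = 279 / 2464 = 0.11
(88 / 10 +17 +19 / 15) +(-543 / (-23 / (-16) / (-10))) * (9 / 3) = 3918938 / 345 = 11359.24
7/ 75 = 0.09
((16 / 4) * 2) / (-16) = -1 / 2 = -0.50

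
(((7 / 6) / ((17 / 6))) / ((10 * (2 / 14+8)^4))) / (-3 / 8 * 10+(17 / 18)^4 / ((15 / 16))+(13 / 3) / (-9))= -8168202 / 2950281993217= -0.00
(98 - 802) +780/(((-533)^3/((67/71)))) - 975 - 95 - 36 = -1810.00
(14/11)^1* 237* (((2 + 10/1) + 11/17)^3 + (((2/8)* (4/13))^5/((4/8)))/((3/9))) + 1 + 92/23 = 12243683237273249/20065787599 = 610177.06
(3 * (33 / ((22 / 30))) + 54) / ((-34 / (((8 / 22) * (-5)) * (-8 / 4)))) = -3780 / 187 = -20.21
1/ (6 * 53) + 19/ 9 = 2017/ 954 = 2.11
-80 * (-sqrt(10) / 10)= 8 * sqrt(10)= 25.30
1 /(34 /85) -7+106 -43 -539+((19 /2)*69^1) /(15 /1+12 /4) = -5329 /12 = -444.08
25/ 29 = 0.86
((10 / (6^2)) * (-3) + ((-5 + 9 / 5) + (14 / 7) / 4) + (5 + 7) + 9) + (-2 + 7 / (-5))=211 / 15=14.07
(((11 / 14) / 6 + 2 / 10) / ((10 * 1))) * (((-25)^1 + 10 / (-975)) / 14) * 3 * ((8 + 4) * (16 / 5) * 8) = -21692896 / 398125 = -54.49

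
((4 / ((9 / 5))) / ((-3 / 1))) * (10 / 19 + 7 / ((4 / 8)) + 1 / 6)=-16750 / 1539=-10.88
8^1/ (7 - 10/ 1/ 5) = 8/ 5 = 1.60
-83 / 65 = -1.28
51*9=459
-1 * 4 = -4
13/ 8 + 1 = 21/ 8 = 2.62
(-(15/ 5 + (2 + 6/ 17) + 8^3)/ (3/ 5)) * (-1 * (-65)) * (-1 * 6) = 5716750/ 17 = 336279.41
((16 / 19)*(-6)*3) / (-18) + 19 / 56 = 1.18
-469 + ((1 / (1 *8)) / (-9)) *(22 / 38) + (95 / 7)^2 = -19092347 / 67032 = -284.82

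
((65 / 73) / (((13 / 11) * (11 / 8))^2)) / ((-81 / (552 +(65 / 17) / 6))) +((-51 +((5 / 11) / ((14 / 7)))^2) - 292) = -655087205213 / 1897434396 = -345.25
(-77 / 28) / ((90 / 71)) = -781 / 360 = -2.17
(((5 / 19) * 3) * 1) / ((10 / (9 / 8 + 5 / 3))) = 0.22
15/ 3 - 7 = -2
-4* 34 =-136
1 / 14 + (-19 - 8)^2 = 10207 / 14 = 729.07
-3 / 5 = -0.60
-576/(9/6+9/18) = -288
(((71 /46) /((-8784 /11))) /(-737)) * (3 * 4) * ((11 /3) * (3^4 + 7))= 8591 /846009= 0.01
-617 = -617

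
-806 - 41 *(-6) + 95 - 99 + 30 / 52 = -14649 / 26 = -563.42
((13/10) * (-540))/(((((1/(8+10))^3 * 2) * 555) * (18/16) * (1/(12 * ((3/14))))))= -10917504/1295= -8430.51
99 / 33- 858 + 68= -787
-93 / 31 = -3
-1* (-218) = 218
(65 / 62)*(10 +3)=845 / 62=13.63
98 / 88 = 49 / 44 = 1.11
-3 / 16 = -0.19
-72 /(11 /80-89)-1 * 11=-72439 /7109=-10.19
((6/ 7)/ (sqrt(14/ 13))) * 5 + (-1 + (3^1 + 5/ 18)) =41/ 18 + 15 * sqrt(182)/ 49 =6.41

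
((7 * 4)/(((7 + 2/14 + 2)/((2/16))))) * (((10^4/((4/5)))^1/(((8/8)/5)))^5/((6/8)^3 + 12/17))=397205352783203125000000000/1227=323720743914590973920130.40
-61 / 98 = -0.62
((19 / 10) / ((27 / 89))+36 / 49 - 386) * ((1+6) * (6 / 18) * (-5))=5014201 / 1134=4421.69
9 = 9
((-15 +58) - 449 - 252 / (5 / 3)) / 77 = -398 / 55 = -7.24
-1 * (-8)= 8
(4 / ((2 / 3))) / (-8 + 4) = -3 / 2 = -1.50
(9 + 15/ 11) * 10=103.64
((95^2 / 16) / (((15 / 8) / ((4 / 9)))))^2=13032100 / 729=17876.68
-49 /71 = -0.69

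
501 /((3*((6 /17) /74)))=105043 /3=35014.33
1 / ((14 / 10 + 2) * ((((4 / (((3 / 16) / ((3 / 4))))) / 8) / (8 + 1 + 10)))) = 95 / 34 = 2.79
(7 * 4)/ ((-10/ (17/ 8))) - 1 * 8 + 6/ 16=-543/ 40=-13.58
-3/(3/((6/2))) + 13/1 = 10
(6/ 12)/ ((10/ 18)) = 9/ 10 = 0.90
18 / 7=2.57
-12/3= -4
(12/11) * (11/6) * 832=1664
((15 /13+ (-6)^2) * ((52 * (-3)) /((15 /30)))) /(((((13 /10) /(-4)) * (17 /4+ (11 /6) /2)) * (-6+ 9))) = 927360 /403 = 2301.14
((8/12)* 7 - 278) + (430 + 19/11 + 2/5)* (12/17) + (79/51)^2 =4877767/143055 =34.10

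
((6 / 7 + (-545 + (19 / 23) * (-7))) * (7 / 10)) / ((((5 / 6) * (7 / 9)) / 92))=-9562104 / 175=-54640.59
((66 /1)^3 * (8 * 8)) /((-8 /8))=-18399744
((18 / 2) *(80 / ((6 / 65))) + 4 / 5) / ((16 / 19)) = 185269 / 20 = 9263.45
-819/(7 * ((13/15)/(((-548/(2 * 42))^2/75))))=-18769/245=-76.61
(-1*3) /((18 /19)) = -19 /6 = -3.17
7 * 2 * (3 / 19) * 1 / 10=21 / 95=0.22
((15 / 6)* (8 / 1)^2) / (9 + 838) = 160 / 847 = 0.19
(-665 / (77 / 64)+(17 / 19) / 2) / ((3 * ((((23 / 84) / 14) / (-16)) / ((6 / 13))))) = 4343730048 / 62491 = 69509.69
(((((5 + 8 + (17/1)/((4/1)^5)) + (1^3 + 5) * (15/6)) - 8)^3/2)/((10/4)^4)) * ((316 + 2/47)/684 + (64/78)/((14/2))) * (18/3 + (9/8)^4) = 75730405970656019730571/167530525139927040000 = 452.04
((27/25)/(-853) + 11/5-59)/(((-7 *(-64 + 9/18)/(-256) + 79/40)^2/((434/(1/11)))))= -1515895950671872/318442813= -4760339.66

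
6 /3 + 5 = 7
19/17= 1.12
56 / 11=5.09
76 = 76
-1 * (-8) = 8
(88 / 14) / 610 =0.01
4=4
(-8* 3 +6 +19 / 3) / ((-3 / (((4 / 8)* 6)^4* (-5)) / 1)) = -1575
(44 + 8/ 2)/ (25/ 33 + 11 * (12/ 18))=528/ 89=5.93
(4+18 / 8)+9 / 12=7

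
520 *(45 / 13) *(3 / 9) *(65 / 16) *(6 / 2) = 7312.50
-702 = -702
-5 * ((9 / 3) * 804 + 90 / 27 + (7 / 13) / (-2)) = -12075.32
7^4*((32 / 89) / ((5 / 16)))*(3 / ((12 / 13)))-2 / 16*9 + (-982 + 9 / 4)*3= 21494377 / 3560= 6037.75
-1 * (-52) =52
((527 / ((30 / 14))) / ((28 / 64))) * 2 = 16864 / 15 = 1124.27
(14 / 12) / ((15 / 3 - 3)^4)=7 / 96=0.07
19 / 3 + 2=25 / 3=8.33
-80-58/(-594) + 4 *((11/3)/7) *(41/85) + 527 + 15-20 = 443.11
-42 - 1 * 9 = -51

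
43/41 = 1.05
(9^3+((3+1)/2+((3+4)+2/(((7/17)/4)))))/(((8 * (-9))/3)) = -2651/84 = -31.56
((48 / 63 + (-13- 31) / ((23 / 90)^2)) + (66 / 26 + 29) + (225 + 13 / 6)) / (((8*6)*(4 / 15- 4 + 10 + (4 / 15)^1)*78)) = -66473055 / 3925061504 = -0.02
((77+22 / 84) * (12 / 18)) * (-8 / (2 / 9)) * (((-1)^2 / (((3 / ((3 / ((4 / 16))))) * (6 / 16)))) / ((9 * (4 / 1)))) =-103840 / 189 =-549.42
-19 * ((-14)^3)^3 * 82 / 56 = 574819837312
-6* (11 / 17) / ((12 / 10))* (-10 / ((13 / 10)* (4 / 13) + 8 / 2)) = 125 / 17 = 7.35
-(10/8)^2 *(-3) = 75/16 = 4.69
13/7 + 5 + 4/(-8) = 89/14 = 6.36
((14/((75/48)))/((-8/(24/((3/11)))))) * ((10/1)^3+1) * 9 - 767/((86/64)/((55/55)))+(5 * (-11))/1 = -955194293/1075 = -888552.83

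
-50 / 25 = -2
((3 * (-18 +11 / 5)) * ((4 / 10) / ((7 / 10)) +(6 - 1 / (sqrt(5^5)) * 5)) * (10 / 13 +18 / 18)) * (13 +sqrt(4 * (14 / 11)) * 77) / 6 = -1817 * (13 +14 * sqrt(154)) * (1150 - 7 * sqrt(5)) / 22750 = -16917.90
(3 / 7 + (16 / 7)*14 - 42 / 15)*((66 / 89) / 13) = 68442 / 40495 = 1.69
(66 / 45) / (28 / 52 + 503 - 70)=143 / 42270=0.00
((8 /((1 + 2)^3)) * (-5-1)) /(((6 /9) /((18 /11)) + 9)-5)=-48 /119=-0.40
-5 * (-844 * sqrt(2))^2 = -7123360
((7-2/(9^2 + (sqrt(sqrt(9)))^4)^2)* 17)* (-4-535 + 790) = 120965183/4050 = 29867.95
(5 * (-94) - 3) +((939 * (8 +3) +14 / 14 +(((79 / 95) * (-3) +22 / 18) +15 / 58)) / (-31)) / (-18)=-12576272639 / 27671220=-454.49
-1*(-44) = 44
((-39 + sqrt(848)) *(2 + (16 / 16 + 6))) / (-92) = 351 / 92- 9 *sqrt(53) / 23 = 0.97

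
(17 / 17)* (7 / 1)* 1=7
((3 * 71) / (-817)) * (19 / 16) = -0.31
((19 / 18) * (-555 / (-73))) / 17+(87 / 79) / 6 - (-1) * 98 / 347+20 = 2136906068 / 102058599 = 20.94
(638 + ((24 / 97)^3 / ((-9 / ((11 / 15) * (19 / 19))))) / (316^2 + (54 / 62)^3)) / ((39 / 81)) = 1325.08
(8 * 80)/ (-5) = -128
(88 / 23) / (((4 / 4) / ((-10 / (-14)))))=440 / 161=2.73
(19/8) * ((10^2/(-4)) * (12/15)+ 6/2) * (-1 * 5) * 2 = 1615/4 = 403.75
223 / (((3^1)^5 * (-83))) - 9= -181744 / 20169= -9.01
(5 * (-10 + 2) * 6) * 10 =-2400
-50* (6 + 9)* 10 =-7500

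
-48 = -48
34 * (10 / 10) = 34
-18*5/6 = -15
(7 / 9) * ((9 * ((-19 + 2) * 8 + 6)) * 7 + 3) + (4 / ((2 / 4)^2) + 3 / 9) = -19054 / 3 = -6351.33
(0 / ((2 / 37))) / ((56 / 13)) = 0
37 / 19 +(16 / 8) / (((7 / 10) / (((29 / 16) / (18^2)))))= 338419 / 172368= 1.96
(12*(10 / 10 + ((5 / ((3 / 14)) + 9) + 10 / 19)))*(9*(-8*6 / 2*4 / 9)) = -741120 / 19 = -39006.32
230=230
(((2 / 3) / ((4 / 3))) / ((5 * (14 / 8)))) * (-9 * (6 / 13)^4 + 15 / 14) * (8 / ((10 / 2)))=2120952 / 34987225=0.06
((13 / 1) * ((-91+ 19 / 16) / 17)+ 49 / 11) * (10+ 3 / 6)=-4035423 / 5984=-674.37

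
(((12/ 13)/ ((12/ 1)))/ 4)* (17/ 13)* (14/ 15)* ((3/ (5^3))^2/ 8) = 357/ 211250000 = 0.00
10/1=10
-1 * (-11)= 11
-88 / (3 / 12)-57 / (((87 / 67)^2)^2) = -7104869923 / 19096587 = -372.05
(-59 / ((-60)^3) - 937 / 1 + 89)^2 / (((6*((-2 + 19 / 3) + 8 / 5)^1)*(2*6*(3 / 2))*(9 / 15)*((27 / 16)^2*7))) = 33550494610179481 / 357574762440000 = 93.83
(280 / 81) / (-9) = -280 / 729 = -0.38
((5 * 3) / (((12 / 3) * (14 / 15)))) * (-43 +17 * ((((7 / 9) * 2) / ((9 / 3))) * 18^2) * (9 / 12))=472275 / 56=8433.48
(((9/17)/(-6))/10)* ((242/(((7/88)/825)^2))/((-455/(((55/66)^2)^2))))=55361281250/227409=243443.67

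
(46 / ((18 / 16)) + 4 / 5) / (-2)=-20.84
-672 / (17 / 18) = -711.53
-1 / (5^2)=-1 / 25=-0.04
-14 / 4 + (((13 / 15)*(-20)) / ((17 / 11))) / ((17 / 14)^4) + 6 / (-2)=-99322327 / 8519142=-11.66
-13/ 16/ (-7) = 13/ 112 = 0.12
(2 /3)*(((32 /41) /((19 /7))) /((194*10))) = 112 /1133445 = 0.00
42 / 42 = 1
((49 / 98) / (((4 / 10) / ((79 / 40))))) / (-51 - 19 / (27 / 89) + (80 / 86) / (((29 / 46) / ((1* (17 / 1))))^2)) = 77135679 / 17583930752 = 0.00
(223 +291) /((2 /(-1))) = -257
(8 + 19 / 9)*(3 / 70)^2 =13 / 700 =0.02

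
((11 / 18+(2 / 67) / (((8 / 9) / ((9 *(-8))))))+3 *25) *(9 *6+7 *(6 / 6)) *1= 5384531 / 1206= 4464.79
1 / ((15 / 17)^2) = 289 / 225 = 1.28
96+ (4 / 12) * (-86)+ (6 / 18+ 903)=2912 / 3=970.67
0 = 0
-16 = -16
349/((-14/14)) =-349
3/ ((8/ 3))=9/ 8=1.12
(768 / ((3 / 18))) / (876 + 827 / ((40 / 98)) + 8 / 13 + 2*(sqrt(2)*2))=904213739520 / 569598605761 -1246003200*sqrt(2) / 569598605761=1.58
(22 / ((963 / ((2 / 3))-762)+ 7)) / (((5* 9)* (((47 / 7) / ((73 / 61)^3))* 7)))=17116748 / 662009379885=0.00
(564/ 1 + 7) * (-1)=-571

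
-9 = -9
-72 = -72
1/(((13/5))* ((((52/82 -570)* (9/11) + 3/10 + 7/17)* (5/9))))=-690030/463602737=-0.00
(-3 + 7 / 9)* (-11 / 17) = 1.44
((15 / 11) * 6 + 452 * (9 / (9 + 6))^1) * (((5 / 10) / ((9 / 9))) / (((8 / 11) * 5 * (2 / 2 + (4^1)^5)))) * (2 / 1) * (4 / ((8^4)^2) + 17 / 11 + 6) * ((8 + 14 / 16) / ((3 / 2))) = 63300324721933 / 18916311040000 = 3.35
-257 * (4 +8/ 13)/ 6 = -2570/ 13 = -197.69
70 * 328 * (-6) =-137760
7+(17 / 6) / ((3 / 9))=31 / 2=15.50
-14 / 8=-7 / 4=-1.75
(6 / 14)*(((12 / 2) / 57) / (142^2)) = 3 / 1340906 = 0.00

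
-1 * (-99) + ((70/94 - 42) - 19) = 38.74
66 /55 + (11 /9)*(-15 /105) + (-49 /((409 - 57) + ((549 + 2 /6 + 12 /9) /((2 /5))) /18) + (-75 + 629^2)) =1441538782052 /3644235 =395566.91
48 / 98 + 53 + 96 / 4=3797 / 49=77.49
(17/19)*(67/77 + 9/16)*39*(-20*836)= -5850975/7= -835853.57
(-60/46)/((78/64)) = -320/299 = -1.07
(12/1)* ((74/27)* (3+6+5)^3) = 812224/9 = 90247.11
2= 2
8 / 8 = 1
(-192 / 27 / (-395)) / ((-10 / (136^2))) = -33.30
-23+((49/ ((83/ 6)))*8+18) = 1937/ 83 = 23.34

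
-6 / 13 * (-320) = 1920 / 13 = 147.69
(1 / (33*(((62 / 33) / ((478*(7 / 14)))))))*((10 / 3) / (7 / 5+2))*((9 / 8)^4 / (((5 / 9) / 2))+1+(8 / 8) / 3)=260637865 / 9713664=26.83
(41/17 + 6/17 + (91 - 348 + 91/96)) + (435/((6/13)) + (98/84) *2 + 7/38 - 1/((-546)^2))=532861702883/770331744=691.73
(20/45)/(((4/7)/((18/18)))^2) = 49/36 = 1.36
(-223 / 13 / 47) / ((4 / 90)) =-10035 / 1222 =-8.21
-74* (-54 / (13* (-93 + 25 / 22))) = -87912 / 26273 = -3.35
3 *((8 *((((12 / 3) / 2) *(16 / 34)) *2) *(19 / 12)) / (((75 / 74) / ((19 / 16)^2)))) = 99.52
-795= -795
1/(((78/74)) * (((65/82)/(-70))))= -42476/507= -83.78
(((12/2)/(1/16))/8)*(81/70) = 486/35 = 13.89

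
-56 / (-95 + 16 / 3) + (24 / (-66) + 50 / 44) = 8269 / 5918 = 1.40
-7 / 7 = -1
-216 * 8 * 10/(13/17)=-293760/13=-22596.92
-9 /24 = -3 /8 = -0.38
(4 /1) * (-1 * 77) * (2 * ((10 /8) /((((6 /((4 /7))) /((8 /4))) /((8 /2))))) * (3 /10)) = -176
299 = 299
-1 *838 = -838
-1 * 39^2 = -1521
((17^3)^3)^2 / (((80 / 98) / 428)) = 7373275178219108212786019.00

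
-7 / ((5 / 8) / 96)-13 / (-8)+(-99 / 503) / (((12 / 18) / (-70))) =-21184529 / 20120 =-1052.91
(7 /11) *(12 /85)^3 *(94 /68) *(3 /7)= 121824 /114841375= 0.00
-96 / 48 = -2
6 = 6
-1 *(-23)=23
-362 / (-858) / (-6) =-181 / 2574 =-0.07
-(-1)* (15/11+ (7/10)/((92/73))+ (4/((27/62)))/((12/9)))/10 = 0.88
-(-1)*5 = 5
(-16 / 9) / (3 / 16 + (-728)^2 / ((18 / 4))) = -256 / 16959515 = -0.00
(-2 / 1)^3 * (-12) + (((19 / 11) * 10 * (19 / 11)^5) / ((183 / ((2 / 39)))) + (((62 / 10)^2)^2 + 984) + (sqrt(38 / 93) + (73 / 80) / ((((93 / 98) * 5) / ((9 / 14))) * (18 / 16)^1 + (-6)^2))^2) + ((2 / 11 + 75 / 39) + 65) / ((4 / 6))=511 * sqrt(3534) / 1153665 + 593942990139357631691329 / 223389766716926452500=2658.80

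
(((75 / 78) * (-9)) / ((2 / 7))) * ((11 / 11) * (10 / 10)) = -1575 / 52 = -30.29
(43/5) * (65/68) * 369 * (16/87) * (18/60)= 167.36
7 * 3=21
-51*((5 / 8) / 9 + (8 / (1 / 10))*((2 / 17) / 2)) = -5845 / 24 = -243.54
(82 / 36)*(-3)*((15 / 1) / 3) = -205 / 6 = -34.17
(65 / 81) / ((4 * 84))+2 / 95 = 0.02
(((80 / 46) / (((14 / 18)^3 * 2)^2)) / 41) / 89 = 5314410 / 9873927623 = 0.00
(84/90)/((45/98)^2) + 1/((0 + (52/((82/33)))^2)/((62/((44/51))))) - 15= -568977863653/54660177000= -10.41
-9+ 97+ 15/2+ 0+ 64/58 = 5603/58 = 96.60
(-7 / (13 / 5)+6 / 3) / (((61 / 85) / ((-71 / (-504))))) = -6035 / 44408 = -0.14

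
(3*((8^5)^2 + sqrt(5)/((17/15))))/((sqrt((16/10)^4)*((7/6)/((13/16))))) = 43875*sqrt(5)/60928 + 6134169600/7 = 876309944.47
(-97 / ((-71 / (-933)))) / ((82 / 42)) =-652.88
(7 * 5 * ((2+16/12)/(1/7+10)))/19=2450/4047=0.61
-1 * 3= -3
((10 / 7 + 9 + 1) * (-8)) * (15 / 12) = -114.29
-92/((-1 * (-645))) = -0.14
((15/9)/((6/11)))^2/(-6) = -3025/1944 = -1.56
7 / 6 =1.17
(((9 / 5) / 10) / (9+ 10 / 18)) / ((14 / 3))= 243 / 60200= 0.00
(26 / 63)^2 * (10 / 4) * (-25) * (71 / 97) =-2999750 / 384993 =-7.79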